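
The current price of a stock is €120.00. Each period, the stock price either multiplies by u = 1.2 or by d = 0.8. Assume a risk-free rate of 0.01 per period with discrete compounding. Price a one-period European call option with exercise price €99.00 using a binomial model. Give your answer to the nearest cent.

Risk-neutral probability p = (1 + 0.01 − 0.8)/(1.2 − 0.8) = 0.2100/0.4000 = 0.5250
Terminal stock prices: S_u = 144, S_d = 96
Terminal payoffs (S − K): max(45, 0) = 45, max(-3, 0) = 0
Node 0 (S = 120): V_0 = 1/1.01·[0.5250·45.0000 + 0.4750·0.0000] = 23.3911

€23.39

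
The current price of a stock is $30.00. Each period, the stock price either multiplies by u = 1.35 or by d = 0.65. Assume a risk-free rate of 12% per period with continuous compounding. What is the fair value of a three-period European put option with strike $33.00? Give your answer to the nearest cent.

Risk-neutral probability p = (e^0.12 − 0.65)/(1.35 − 0.65) = 0.4775/0.7000 = 0.6821
Terminal stock prices: S_uuu = 73.81, S_uud = 35.54, S_udd = 17.11, S_ddd = 8.239
Terminal payoffs (K − S): max(-40.81, 0) = 0, max(-2.539, 0) = 0, max(15.89, 0) = 15.89, max(24.76, 0) = 24.76
Node uu (S = 54.68): V_uu = e^(−0.12)·[0.6821·0.0000 + 0.3179·0.0000] = 0.0000
Node ud (S = 26.32): V_ud = e^(−0.12)·[0.6821·0.0000 + 0.3179·15.8887] = 4.4793
Node dd (S = 12.68): V_dd = e^(−0.12)·[0.6821·15.8887 + 0.3179·24.7613] = 16.5934
Node u (S = 40.5): V_u = e^(−0.12)·[0.6821·0.0000 + 0.3179·4.4793] = 1.2628
Node d (S = 19.5): V_d = e^(−0.12)·[0.6821·4.4793 + 0.3179·16.5934] = 7.3880
Node 0 (S = 30): V_0 = e^(−0.12)·[0.6821·1.2628 + 0.3179·7.3880] = 2.8468

$2.85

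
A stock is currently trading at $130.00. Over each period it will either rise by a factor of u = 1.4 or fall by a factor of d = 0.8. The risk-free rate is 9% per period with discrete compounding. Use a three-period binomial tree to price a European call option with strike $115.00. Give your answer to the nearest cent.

Risk-neutral probability p = (1 + 0.09 − 0.8)/(1.4 − 0.8) = 0.2900/0.6000 = 0.4833
Terminal stock prices: S_uuu = 356.7, S_uud = 203.8, S_udd = 116.5, S_ddd = 66.56
Terminal payoffs (S − K): max(241.7, 0) = 241.7, max(88.84, 0) = 88.84, max(1.48, 0) = 1.48, max(-48.44, 0) = 0
Node uu (S = 254.8): V_uu = 1/1.09·[0.4833·241.7200 + 0.5167·88.8400] = 149.2954
Node ud (S = 145.6): V_ud = 1/1.09·[0.4833·88.8400 + 0.5167·1.4800] = 40.0954
Node dd (S = 83.2): V_dd = 1/1.09·[0.4833·1.4800 + 0.5167·0.0000] = 0.6563
Node u (S = 182): V_u = 1/1.09·[0.4833·149.2954 + 0.5167·40.0954] = 85.2068
Node d (S = 104): V_d = 1/1.09·[0.4833·40.0954 + 0.5167·0.6563] = 18.0904
Node 0 (S = 130): V_0 = 1/1.09·[0.4833·85.2068 + 0.5167·18.0904] = 46.3578

$46.36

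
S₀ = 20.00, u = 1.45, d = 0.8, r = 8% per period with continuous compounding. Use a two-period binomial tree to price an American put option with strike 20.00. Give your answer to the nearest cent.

Risk-neutral probability p = (e^0.08 − 0.8)/(1.45 − 0.8) = 0.2833/0.6500 = 0.4358
Terminal stock prices: S_uu = 42.05, S_ud = 23.2, S_dd = 12.8
Terminal payoffs (K − S): max(-22.05, 0) = 0, max(-3.2, 0) = 0, max(7.2, 0) = 7.2
Node u (S = 29): continuation = e^(−0.08)·[0.4358·0.0000 + 0.5642·0.0000] = 0.0000; exercise value = 0.0000 ≤ continuation, so V_u = 0.0000
Node d (S = 16): continuation = e^(−0.08)·[0.4358·0.0000 + 0.5642·7.2000] = 3.7497; exercise value = 4.0000 > continuation, so V_d = 4.0000 (exercise)
Node 0 (S = 20): continuation = e^(−0.08)·[0.4358·0.0000 + 0.5642·4.0000] = 2.0832; exercise value = 0.0000 ≤ continuation, so V_0 = 2.0832

2.08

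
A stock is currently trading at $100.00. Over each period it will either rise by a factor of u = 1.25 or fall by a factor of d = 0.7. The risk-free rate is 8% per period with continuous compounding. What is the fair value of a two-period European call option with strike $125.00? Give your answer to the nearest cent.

$12.93

Risk-neutral probability p = (e^0.08 − 0.7)/(1.25 − 0.7) = 0.3833/0.5500 = 0.6969
Terminal stock prices: S_uu = 156.2, S_ud = 87.5, S_dd = 49
Terminal payoffs (S − K): max(31.25, 0) = 31.25, max(-37.5, 0) = 0, max(-76, 0) = 0
Node u (S = 125): V_u = e^(−0.08)·[0.6969·31.2500 + 0.3031·0.0000] = 20.1033
Node d (S = 70): V_d = e^(−0.08)·[0.6969·0.0000 + 0.3031·0.0000] = 0.0000
Node 0 (S = 100): V_0 = e^(−0.08)·[0.6969·20.1033 + 0.3031·0.0000] = 12.9326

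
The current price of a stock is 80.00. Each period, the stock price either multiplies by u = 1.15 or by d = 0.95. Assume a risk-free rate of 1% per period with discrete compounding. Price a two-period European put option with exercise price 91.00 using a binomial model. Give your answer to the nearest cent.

10.51

Risk-neutral probability p = (1 + 0.01 − 0.95)/(1.15 − 0.95) = 0.0600/0.2000 = 0.3000
Terminal stock prices: S_uu = 105.8, S_ud = 87.4, S_dd = 72.2
Terminal payoffs (K − S): max(-14.8, 0) = 0, max(3.6, 0) = 3.6, max(18.8, 0) = 18.8
Node u (S = 92): V_u = 1/1.01·[0.3000·0.0000 + 0.7000·3.6000] = 2.4950
Node d (S = 76): V_d = 1/1.01·[0.3000·3.6000 + 0.7000·18.8000] = 14.0990
Node 0 (S = 80): V_0 = 1/1.01·[0.3000·2.4950 + 0.7000·14.0990] = 10.5127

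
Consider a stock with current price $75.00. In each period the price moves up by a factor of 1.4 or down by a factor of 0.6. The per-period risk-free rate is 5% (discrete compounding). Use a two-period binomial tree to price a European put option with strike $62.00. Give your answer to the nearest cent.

$6.08

Risk-neutral probability p = (1 + 0.05 − 0.6)/(1.4 − 0.6) = 0.4500/0.8000 = 0.5625
Terminal stock prices: S_uu = 147, S_ud = 63, S_dd = 27
Terminal payoffs (K − S): max(-85, 0) = 0, max(-1, 0) = 0, max(35, 0) = 35
Node u (S = 105): V_u = 1/1.05·[0.5625·0.0000 + 0.4375·0.0000] = 0.0000
Node d (S = 45): V_d = 1/1.05·[0.5625·0.0000 + 0.4375·35.0000] = 14.5833
Node 0 (S = 75): V_0 = 1/1.05·[0.5625·0.0000 + 0.4375·14.5833] = 6.0764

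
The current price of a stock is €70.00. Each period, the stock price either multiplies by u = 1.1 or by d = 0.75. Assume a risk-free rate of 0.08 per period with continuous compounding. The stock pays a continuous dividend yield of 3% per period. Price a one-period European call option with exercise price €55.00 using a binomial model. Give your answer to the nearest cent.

Per-period risk-free factor R = e^0.08 = 1.0833; dividend-adjusted growth = e^(0.08−0.03) = 1.0513.
Risk-neutral probability p = (1.0513 − 0.75)/(1.1 − 0.75) = 0.3013/0.3500 = 0.8608
Terminal stock prices: S_u = 77, S_d = 52.5
Terminal payoffs (S − K): max(22, 0) = 22, max(-2.5, 0) = 0
Node 0 (S = 70): V_0 = e^(−0.08)·[0.8608·22.0000 + 0.1392·0.0000] = 17.4811

€17.48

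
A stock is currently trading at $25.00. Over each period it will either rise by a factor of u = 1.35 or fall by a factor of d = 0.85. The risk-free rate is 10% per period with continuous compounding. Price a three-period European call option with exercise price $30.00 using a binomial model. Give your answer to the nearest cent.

$5.58

Risk-neutral probability p = (e^0.1 − 0.85)/(1.35 − 0.85) = 0.2552/0.5000 = 0.5103
Terminal stock prices: S_uuu = 61.51, S_uud = 38.73, S_udd = 24.38, S_ddd = 15.35
Terminal payoffs (S − K): max(31.51, 0) = 31.51, max(8.728, 0) = 8.728, max(-5.616, 0) = 0, max(-14.65, 0) = 0
Node uu (S = 45.56): V_uu = e^(−0.1)·[0.5103·31.5094 + 0.4897·8.7281] = 18.4174
Node ud (S = 28.69): V_ud = e^(−0.1)·[0.5103·8.7281 + 0.4897·0.0000] = 4.0304
Node dd (S = 18.06): V_dd = e^(−0.1)·[0.5103·0.0000 + 0.4897·0.0000] = 0.0000
Node u (S = 33.75): V_u = e^(−0.1)·[0.5103·18.4174 + 0.4897·4.0304] = 10.2904
Node d (S = 21.25): V_d = e^(−0.1)·[0.5103·4.0304 + 0.4897·0.0000] = 1.8612
Node 0 (S = 25): V_0 = e^(−0.1)·[0.5103·10.2904 + 0.4897·1.8612] = 5.5765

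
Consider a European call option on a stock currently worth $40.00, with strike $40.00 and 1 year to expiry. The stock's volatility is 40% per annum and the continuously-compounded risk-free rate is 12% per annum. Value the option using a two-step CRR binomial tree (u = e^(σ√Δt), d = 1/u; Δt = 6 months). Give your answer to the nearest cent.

$7.80

CRR parameters: u = e^(σ√Δt) = e^(0.4·√0.5) = 1.3269, d = 1/u = 0.7536
Per-period rate: rΔt = 0.12·0.5 = 0.06, so R = e^0.06 = 1.0618
Risk-neutral probability p = (e^0.06 − 0.7536)/(1.3269 − 0.7536) = 0.3082/0.5733 = 0.5376
Terminal stock prices: S_uu = 70.43, S_ud = 40, S_dd = 22.72
Terminal payoffs (S − K): max(30.43, 0) = 30.43, max(0, 0) = 0, max(-17.28, 0) = 0
Node u (S = 53.08): V_u = e^(−0.06)·[0.5376·30.4262 + 0.4624·0.0000] = 15.4053
Node d (S = 30.15): V_d = e^(−0.06)·[0.5376·0.0000 + 0.4624·0.0000] = 0.0000
Node 0 (S = 40): V_0 = e^(−0.06)·[0.5376·15.4053 + 0.4624·0.0000] = 7.7999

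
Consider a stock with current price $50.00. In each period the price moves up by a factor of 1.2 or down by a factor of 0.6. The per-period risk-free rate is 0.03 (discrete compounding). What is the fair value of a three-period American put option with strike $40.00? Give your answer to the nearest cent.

Risk-neutral probability p = (1 + 0.03 − 0.6)/(1.2 − 0.6) = 0.4300/0.6000 = 0.7167
Terminal stock prices: S_uuu = 86.4, S_uud = 43.2, S_udd = 21.6, S_ddd = 10.8
Terminal payoffs (K − S): max(-46.4, 0) = 0, max(-3.2, 0) = 0, max(18.4, 0) = 18.4, max(29.2, 0) = 29.2
Node uu (S = 72): continuation = 1/1.03·[0.7167·0.0000 + 0.2833·0.0000] = 0.0000; exercise value = 0.0000 ≤ continuation, so V_uu = 0.0000
Node ud (S = 36): continuation = 1/1.03·[0.7167·0.0000 + 0.2833·18.4000] = 5.0615; exercise value = 4.0000 ≤ continuation, so V_ud = 5.0615
Node dd (S = 18): continuation = 1/1.03·[0.7167·18.4000 + 0.2833·29.2000] = 20.8350; exercise value = 22.0000 > continuation, so V_dd = 22.0000 (exercise)
Node u (S = 60): continuation = 1/1.03·[0.7167·0.0000 + 0.2833·5.0615] = 1.3923; exercise value = 0.0000 ≤ continuation, so V_u = 1.3923
Node d (S = 30): continuation = 1/1.03·[0.7167·5.0615 + 0.2833·22.0000] = 9.5735; exercise value = 10.0000 > continuation, so V_d = 10.0000 (exercise)
Node 0 (S = 50): continuation = 1/1.03·[0.7167·1.3923 + 0.2833·10.0000] = 3.7196; exercise value = 0.0000 ≤ continuation, so V_0 = 3.7196

$3.72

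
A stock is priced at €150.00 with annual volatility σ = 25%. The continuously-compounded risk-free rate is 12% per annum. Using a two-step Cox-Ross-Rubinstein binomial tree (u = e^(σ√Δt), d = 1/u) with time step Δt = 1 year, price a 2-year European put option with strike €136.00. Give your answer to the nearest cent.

€3.40

CRR parameters: u = e^(σ√Δt) = e^(0.25·√1) = 1.2840, d = 1/u = 0.7788
Per-period rate: rΔt = 0.12·1 = 0.12, so R = e^0.12 = 1.1275
Risk-neutral probability p = (e^0.12 − 0.7788)/(1.2840 − 0.7788) = 0.3487/0.5052 = 0.6902
Terminal stock prices: S_uu = 247.3, S_ud = 150, S_dd = 90.98
Terminal payoffs (K − S): max(-111.3, 0) = 0, max(-14, 0) = 0, max(45.02, 0) = 45.02
Node u (S = 192.6): V_u = e^(−0.12)·[0.6902·0.0000 + 0.3098·0.0000] = 0.0000
Node d (S = 116.8): V_d = e^(−0.12)·[0.6902·0.0000 + 0.3098·45.0204] = 12.3710
Node 0 (S = 150): V_0 = e^(−0.12)·[0.6902·0.0000 + 0.3098·12.3710] = 3.3994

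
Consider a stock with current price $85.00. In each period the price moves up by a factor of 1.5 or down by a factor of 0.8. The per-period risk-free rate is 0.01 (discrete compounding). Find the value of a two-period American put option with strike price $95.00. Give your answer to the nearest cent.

$19.50

Risk-neutral probability p = (1 + 0.01 − 0.8)/(1.5 − 0.8) = 0.2100/0.7000 = 0.3000
Terminal stock prices: S_uu = 191.2, S_ud = 102, S_dd = 54.4
Terminal payoffs (K − S): max(-96.25, 0) = 0, max(-7, 0) = 0, max(40.6, 0) = 40.6
Node u (S = 127.5): continuation = 1/1.01·[0.3000·0.0000 + 0.7000·0.0000] = 0.0000; exercise value = 0.0000 ≤ continuation, so V_u = 0.0000
Node d (S = 68): continuation = 1/1.01·[0.3000·0.0000 + 0.7000·40.6000] = 28.1386; exercise value = 27.0000 ≤ continuation, so V_d = 28.1386
Node 0 (S = 85): continuation = 1/1.01·[0.3000·0.0000 + 0.7000·28.1386] = 19.5020; exercise value = 10.0000 ≤ continuation, so V_0 = 19.5020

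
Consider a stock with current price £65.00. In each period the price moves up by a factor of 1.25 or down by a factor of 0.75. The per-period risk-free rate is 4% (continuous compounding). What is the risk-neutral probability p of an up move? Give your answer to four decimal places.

Risk-neutral probability p = (e^0.04 − 0.75)/(1.25 − 0.75) = 0.2908/0.5000 = 0.5816

p = 0.5816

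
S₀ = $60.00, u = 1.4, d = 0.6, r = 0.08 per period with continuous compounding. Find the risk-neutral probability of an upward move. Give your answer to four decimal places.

Risk-neutral probability p = (e^0.08 − 0.6)/(1.4 − 0.6) = 0.4833/0.8000 = 0.6041

p = 0.6041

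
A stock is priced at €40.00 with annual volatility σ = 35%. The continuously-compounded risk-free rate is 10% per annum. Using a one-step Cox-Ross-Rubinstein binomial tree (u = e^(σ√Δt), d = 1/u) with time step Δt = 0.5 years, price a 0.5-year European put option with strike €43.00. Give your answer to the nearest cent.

CRR parameters: u = e^(σ√Δt) = e^(0.35·√0.5) = 1.2808, d = 1/u = 0.7808
Per-period rate: rΔt = 0.1·0.5 = 0.05, so R = e^0.05 = 1.0513
Risk-neutral probability p = (e^0.05 − 0.7808)/(1.2808 − 0.7808) = 0.2705/0.5000 = 0.5410
Terminal stock prices: S_u = 51.23, S_d = 31.23
Terminal payoffs (K − S): max(-8.232, 0) = 0, max(11.77, 0) = 11.77
Node 0 (S = 40): V_0 = e^(−0.05)·[0.5410·0.0000 + 0.4590·11.7696] = 5.1390

€5.14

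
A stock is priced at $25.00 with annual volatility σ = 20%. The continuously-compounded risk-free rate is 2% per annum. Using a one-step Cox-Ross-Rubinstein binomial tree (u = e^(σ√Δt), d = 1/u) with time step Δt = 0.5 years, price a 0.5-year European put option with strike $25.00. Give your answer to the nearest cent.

$1.63

CRR parameters: u = e^(σ√Δt) = e^(0.2·√0.5) = 1.1519, d = 1/u = 0.8681
Per-period rate: rΔt = 0.02·0.5 = 0.01, so R = e^0.01 = 1.0101
Risk-neutral probability p = (e^0.01 − 0.8681)/(1.1519 − 0.8681) = 0.1419/0.2838 = 0.5001
Terminal stock prices: S_u = 28.8, S_d = 21.7
Terminal payoffs (K − S): max(-3.798, 0) = 0, max(3.297, 0) = 3.297
Node 0 (S = 25): V_0 = e^(−0.01)·[0.5001·0.0000 + 0.4999·3.2969] = 1.6317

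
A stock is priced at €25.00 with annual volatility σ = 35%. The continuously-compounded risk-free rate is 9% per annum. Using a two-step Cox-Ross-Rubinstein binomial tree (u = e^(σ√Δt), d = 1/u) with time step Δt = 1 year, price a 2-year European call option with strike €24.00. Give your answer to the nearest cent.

CRR parameters: u = e^(σ√Δt) = e^(0.35·√1) = 1.4191, d = 1/u = 0.7047
Per-period rate: rΔt = 0.09·1 = 0.09, so R = e^0.09 = 1.0942
Risk-neutral probability p = (e^0.09 − 0.7047)/(1.4191 − 0.7047) = 0.3895/0.7144 = 0.5452
Terminal stock prices: S_uu = 50.34, S_ud = 25, S_dd = 12.41
Terminal payoffs (S − K): max(26.34, 0) = 26.34, max(1, 0) = 1, max(-11.59, 0) = 0
Node u (S = 35.48): V_u = e^(−0.09)·[0.5452·26.3438 + 0.4548·1.0000] = 13.5423
Node d (S = 17.62): V_d = e^(−0.09)·[0.5452·1.0000 + 0.4548·0.0000] = 0.4983
Node 0 (S = 25): V_0 = e^(−0.09)·[0.5452·13.5423 + 0.4548·0.4983] = 6.9550

€6.96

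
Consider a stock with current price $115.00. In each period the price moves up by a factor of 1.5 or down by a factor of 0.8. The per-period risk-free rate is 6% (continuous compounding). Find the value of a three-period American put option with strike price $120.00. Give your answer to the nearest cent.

Risk-neutral probability p = (e^0.06 − 0.8)/(1.5 − 0.8) = 0.2618/0.7000 = 0.3741
Terminal stock prices: S_uuu = 388.1, S_uud = 207, S_udd = 110.4, S_ddd = 58.88
Terminal payoffs (K − S): max(-268.1, 0) = 0, max(-87, 0) = 0, max(9.6, 0) = 9.6, max(61.12, 0) = 61.12
Node uu (S = 258.8): continuation = e^(−0.06)·[0.3741·0.0000 + 0.6259·0.0000] = 0.0000; exercise value = 0.0000 ≤ continuation, so V_uu = 0.0000
Node ud (S = 138): continuation = e^(−0.06)·[0.3741·0.0000 + 0.6259·9.6000] = 5.6592; exercise value = 0.0000 ≤ continuation, so V_ud = 5.6592
Node dd (S = 73.6): continuation = e^(−0.06)·[0.3741·9.6000 + 0.6259·61.1200] = 39.4117; exercise value = 46.4000 > continuation, so V_dd = 46.4000 (exercise)
Node u (S = 172.5): continuation = e^(−0.06)·[0.3741·0.0000 + 0.6259·5.6592] = 3.3360; exercise value = 0.0000 ≤ continuation, so V_u = 3.3360
Node d (S = 92): continuation = e^(−0.06)·[0.3741·5.6592 + 0.6259·46.4000] = 29.3461; exercise value = 28.0000 ≤ continuation, so V_d = 29.3461
Node 0 (S = 115): continuation = e^(−0.06)·[0.3741·3.3360 + 0.6259·29.3461] = 18.4746; exercise value = 5.0000 ≤ continuation, so V_0 = 18.4746

$18.47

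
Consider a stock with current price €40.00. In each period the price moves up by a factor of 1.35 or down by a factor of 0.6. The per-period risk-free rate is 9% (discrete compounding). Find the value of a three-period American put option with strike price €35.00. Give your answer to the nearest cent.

€4.44

Risk-neutral probability p = (1 + 0.09 − 0.6)/(1.35 − 0.6) = 0.4900/0.7500 = 0.6533
Terminal stock prices: S_uuu = 98.42, S_uud = 43.74, S_udd = 19.44, S_ddd = 8.64
Terminal payoffs (K − S): max(-63.42, 0) = 0, max(-8.74, 0) = 0, max(15.56, 0) = 15.56, max(26.36, 0) = 26.36
Node uu (S = 72.9): continuation = 1/1.09·[0.6533·0.0000 + 0.3467·0.0000] = 0.0000; exercise value = 0.0000 ≤ continuation, so V_uu = 0.0000
Node ud (S = 32.4): continuation = 1/1.09·[0.6533·0.0000 + 0.3467·15.5600] = 4.9487; exercise value = 2.6000 ≤ continuation, so V_ud = 4.9487
Node dd (S = 14.4): continuation = 1/1.09·[0.6533·15.5600 + 0.3467·26.3600] = 17.7101; exercise value = 20.6000 > continuation, so V_dd = 20.6000 (exercise)
Node u (S = 54): continuation = 1/1.09·[0.6533·0.0000 + 0.3467·4.9487] = 1.5739; exercise value = 0.0000 ≤ continuation, so V_u = 1.5739
Node d (S = 24): continuation = 1/1.09·[0.6533·4.9487 + 0.3467·20.6000] = 9.5179; exercise value = 11.0000 > continuation, so V_d = 11.0000 (exercise)
Node 0 (S = 40): continuation = 1/1.09·[0.6533·1.5739 + 0.3467·11.0000] = 4.4419; exercise value = 0.0000 ≤ continuation, so V_0 = 4.4419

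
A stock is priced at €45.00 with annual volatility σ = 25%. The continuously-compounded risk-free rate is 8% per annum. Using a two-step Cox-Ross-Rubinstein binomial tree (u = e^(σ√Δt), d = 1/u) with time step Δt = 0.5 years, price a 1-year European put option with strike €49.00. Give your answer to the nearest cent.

€4.77

CRR parameters: u = e^(σ√Δt) = e^(0.25·√0.5) = 1.1934, d = 1/u = 0.8380
Per-period rate: rΔt = 0.08·0.5 = 0.04, so R = e^0.04 = 1.0408
Risk-neutral probability p = (e^0.04 − 0.8380)/(1.1934 − 0.8380) = 0.2028/0.3554 = 0.5708
Terminal stock prices: S_uu = 64.09, S_ud = 45, S_dd = 31.6
Terminal payoffs (K − S): max(-15.09, 0) = 0, max(4, 0) = 4, max(17.4, 0) = 17.4
Node u (S = 53.7): V_u = e^(−0.04)·[0.5708·0.0000 + 0.4292·4.0000] = 1.6497
Node d (S = 37.71): V_d = e^(−0.04)·[0.5708·4.0000 + 0.4292·17.4015] = 9.3702
Node 0 (S = 45): V_0 = e^(−0.04)·[0.5708·1.6497 + 0.4292·9.3702] = 4.7691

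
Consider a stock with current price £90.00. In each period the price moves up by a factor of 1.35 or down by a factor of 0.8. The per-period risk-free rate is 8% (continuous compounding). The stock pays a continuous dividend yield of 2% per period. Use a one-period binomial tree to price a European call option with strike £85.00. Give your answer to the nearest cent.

Per-period risk-free factor R = e^0.08 = 1.0833; dividend-adjusted growth = e^(0.08−0.02) = 1.0618.
Risk-neutral probability p = (1.0618 − 0.8)/(1.35 − 0.8) = 0.2618/0.5500 = 0.4761
Terminal stock prices: S_u = 121.5, S_d = 72
Terminal payoffs (S − K): max(36.5, 0) = 36.5, max(-13, 0) = 0
Node 0 (S = 90): V_0 = e^(−0.08)·[0.4761·36.5000 + 0.5239·0.0000] = 16.0405

£16.04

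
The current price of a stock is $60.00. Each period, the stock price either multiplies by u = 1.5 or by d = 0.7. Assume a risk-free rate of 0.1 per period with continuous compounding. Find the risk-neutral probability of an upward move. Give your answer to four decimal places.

p = 0.5065

Risk-neutral probability p = (e^0.1 − 0.7)/(1.5 − 0.7) = 0.4052/0.8000 = 0.5065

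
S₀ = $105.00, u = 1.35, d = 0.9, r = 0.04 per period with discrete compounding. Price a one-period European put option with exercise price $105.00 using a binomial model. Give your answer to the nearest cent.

$6.96

Risk-neutral probability p = (1 + 0.04 − 0.9)/(1.35 − 0.9) = 0.1400/0.4500 = 0.3111
Terminal stock prices: S_u = 141.8, S_d = 94.5
Terminal payoffs (K − S): max(-36.75, 0) = 0, max(10.5, 0) = 10.5
Node 0 (S = 105): V_0 = 1/1.04·[0.3111·0.0000 + 0.6889·10.5000] = 6.9551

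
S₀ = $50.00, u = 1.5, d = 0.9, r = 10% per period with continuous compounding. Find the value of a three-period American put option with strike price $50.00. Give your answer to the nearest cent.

$3.37

Risk-neutral probability p = (e^0.1 − 0.9)/(1.5 − 0.9) = 0.2052/0.6000 = 0.3420
Terminal stock prices: S_uuu = 168.8, S_uud = 101.2, S_udd = 60.75, S_ddd = 36.45
Terminal payoffs (K − S): max(-118.8, 0) = 0, max(-51.25, 0) = 0, max(-10.75, 0) = 0, max(13.55, 0) = 13.55
Node uu (S = 112.5): continuation = e^(−0.1)·[0.3420·0.0000 + 0.6580·0.0000] = 0.0000; exercise value = 0.0000 ≤ continuation, so V_uu = 0.0000
Node ud (S = 67.5): continuation = e^(−0.1)·[0.3420·0.0000 + 0.6580·0.0000] = 0.0000; exercise value = 0.0000 ≤ continuation, so V_ud = 0.0000
Node dd (S = 40.5): continuation = e^(−0.1)·[0.3420·0.0000 + 0.6580·13.5500] = 8.0680; exercise value = 9.5000 > continuation, so V_dd = 9.5000 (exercise)
Node u (S = 75): continuation = e^(−0.1)·[0.3420·0.0000 + 0.6580·0.0000] = 0.0000; exercise value = 0.0000 ≤ continuation, so V_u = 0.0000
Node d (S = 45): continuation = e^(−0.1)·[0.3420·0.0000 + 0.6580·9.5000] = 5.6566; exercise value = 5.0000 ≤ continuation, so V_d = 5.6566
Node 0 (S = 50): continuation = e^(−0.1)·[0.3420·0.0000 + 0.6580·5.6566] = 3.3681; exercise value = 0.0000 ≤ continuation, so V_0 = 3.3681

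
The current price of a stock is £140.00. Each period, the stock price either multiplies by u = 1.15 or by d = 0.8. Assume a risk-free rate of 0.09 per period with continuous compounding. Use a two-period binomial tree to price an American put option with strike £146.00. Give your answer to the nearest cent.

Risk-neutral probability p = (e^0.09 − 0.8)/(1.15 − 0.8) = 0.2942/0.3500 = 0.8405
Terminal stock prices: S_uu = 185.1, S_ud = 128.8, S_dd = 89.6
Terminal payoffs (K − S): max(-39.15, 0) = 0, max(17.2, 0) = 17.2, max(56.4, 0) = 56.4
Node u (S = 161): continuation = e^(−0.09)·[0.8405·0.0000 + 0.1595·17.2000] = 2.5073; exercise value = 0.0000 ≤ continuation, so V_u = 2.5073
Node d (S = 112): continuation = e^(−0.09)·[0.8405·17.2000 + 0.1595·56.4000] = 21.4340; exercise value = 34.0000 > continuation, so V_d = 34.0000 (exercise)
Node 0 (S = 140): continuation = e^(−0.09)·[0.8405·2.5073 + 0.1595·34.0000] = 6.8823; exercise value = 6.0000 ≤ continuation, so V_0 = 6.8823

£6.88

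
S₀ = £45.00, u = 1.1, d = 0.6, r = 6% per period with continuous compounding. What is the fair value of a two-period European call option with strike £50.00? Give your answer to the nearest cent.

Risk-neutral probability p = (e^0.06 − 0.6)/(1.1 − 0.6) = 0.4618/0.5000 = 0.9237
Terminal stock prices: S_uu = 54.45, S_ud = 29.7, S_dd = 16.2
Terminal payoffs (S − K): max(4.45, 0) = 4.45, max(-20.3, 0) = 0, max(-33.8, 0) = 0
Node u (S = 49.5): V_u = e^(−0.06)·[0.9237·4.4500 + 0.0763·0.0000] = 3.8710
Node d (S = 27): V_d = e^(−0.06)·[0.9237·0.0000 + 0.0763·0.0000] = 0.0000
Node 0 (S = 45): V_0 = e^(−0.06)·[0.9237·3.8710 + 0.0763·0.0000] = 3.3673

£3.37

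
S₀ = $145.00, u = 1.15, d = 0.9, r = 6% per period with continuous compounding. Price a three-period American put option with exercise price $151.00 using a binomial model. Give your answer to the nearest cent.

Risk-neutral probability p = (e^0.06 − 0.9)/(1.15 − 0.9) = 0.1618/0.2500 = 0.6473
Terminal stock prices: S_uuu = 220.5, S_uud = 172.6, S_udd = 135.1, S_ddd = 105.7
Terminal payoffs (K − S): max(-69.53, 0) = 0, max(-21.59, 0) = 0, max(15.93, 0) = 15.93, max(45.29, 0) = 45.29
Node uu (S = 191.8): continuation = e^(−0.06)·[0.6473·0.0000 + 0.3527·0.0000] = 0.0000; exercise value = 0.0000 ≤ continuation, so V_uu = 0.0000
Node ud (S = 150.1): continuation = e^(−0.06)·[0.6473·0.0000 + 0.3527·15.9325] = 5.2915; exercise value = 0.9250 ≤ continuation, so V_ud = 5.2915
Node dd (S = 117.5): continuation = e^(−0.06)·[0.6473·15.9325 + 0.3527·45.2950] = 24.7564; exercise value = 33.5500 > continuation, so V_dd = 33.5500 (exercise)
Node u (S = 166.8): continuation = e^(−0.06)·[0.6473·0.0000 + 0.3527·5.2915] = 1.7574; exercise value = 0.0000 ≤ continuation, so V_u = 1.7574
Node d (S = 130.5): continuation = e^(−0.06)·[0.6473·5.2915 + 0.3527·33.5500] = 14.3684; exercise value = 20.5000 > continuation, so V_d = 20.5000 (exercise)
Node 0 (S = 145): continuation = e^(−0.06)·[0.6473·1.7574 + 0.3527·20.5000] = 7.8798; exercise value = 6.0000 ≤ continuation, so V_0 = 7.8798

$7.88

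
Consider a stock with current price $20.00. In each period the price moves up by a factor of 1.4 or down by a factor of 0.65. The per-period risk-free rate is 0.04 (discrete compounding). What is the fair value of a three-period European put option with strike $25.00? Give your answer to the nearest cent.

$6.13

Risk-neutral probability p = (1 + 0.04 − 0.65)/(1.4 − 0.65) = 0.3900/0.7500 = 0.5200
Terminal stock prices: S_uuu = 54.88, S_uud = 25.48, S_udd = 11.83, S_ddd = 5.492
Terminal payoffs (K − S): max(-29.88, 0) = 0, max(-0.48, 0) = 0, max(13.17, 0) = 13.17, max(19.51, 0) = 19.51
Node uu (S = 39.2): V_uu = 1/1.04·[0.5200·0.0000 + 0.4800·0.0000] = 0.0000
Node ud (S = 18.2): V_ud = 1/1.04·[0.5200·0.0000 + 0.4800·13.1700] = 6.0785
Node dd (S = 8.45): V_dd = 1/1.04·[0.5200·13.1700 + 0.4800·19.5075] = 15.5885
Node u (S = 28): V_u = 1/1.04·[0.5200·0.0000 + 0.4800·6.0785] = 2.8054
Node d (S = 13): V_d = 1/1.04·[0.5200·6.0785 + 0.4800·15.5885] = 10.2339
Node 0 (S = 20): V_0 = 1/1.04·[0.5200·2.8054 + 0.4800·10.2339] = 6.1261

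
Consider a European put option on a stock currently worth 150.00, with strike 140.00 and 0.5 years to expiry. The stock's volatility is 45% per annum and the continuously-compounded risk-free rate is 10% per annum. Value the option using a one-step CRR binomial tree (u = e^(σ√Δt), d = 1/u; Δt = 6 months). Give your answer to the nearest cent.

CRR parameters: u = e^(σ√Δt) = e^(0.45·√0.5) = 1.3746, d = 1/u = 0.7275
Per-period rate: rΔt = 0.1·0.5 = 0.05, so R = e^0.05 = 1.0513
Risk-neutral probability p = (e^0.05 − 0.7275)/(1.3746 − 0.7275) = 0.3238/0.6472 = 0.5003
Terminal stock prices: S_u = 206.2, S_d = 109.1
Terminal payoffs (K − S): max(-66.2, 0) = 0, max(30.88, 0) = 30.88
Node 0 (S = 150): V_0 = e^(−0.05)·[0.5003·0.0000 + 0.4997·30.8812] = 14.6777

14.68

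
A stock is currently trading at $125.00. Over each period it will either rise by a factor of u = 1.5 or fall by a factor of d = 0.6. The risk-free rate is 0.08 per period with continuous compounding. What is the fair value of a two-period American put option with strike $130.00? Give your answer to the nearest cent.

Risk-neutral probability p = (e^0.08 − 0.6)/(1.5 − 0.6) = 0.4833/0.9000 = 0.5370
Terminal stock prices: S_uu = 281.2, S_ud = 112.5, S_dd = 45
Terminal payoffs (K − S): max(-151.2, 0) = 0, max(17.5, 0) = 17.5, max(85, 0) = 85
Node u (S = 187.5): continuation = e^(−0.08)·[0.5370·0.0000 + 0.4630·17.5000] = 7.4798; exercise value = 0.0000 ≤ continuation, so V_u = 7.4798
Node d (S = 75): continuation = e^(−0.08)·[0.5370·17.5000 + 0.4630·85.0000] = 45.0051; exercise value = 55.0000 > continuation, so V_d = 55.0000 (exercise)
Node 0 (S = 125): continuation = e^(−0.08)·[0.5370·7.4798 + 0.4630·55.0000] = 27.2156; exercise value = 5.0000 ≤ continuation, so V_0 = 27.2156

$27.22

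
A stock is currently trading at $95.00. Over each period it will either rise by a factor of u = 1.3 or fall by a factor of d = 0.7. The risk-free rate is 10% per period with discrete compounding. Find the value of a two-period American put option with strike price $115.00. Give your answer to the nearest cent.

$20.00

Risk-neutral probability p = (1 + 0.1 − 0.7)/(1.3 − 0.7) = 0.4000/0.6000 = 0.6667
Terminal stock prices: S_uu = 160.6, S_ud = 86.45, S_dd = 46.55
Terminal payoffs (K − S): max(-45.55, 0) = 0, max(28.55, 0) = 28.55, max(68.45, 0) = 68.45
Node u (S = 123.5): continuation = 1/1.1·[0.6667·0.0000 + 0.3333·28.5500] = 8.6515; exercise value = 0.0000 ≤ continuation, so V_u = 8.6515
Node d (S = 66.5): continuation = 1/1.1·[0.6667·28.5500 + 0.3333·68.4500] = 38.0455; exercise value = 48.5000 > continuation, so V_d = 48.5000 (exercise)
Node 0 (S = 95): continuation = 1/1.1·[0.6667·8.6515 + 0.3333·48.5000] = 19.9403; exercise value = 20.0000 > continuation, so V_0 = 20.0000 (exercise)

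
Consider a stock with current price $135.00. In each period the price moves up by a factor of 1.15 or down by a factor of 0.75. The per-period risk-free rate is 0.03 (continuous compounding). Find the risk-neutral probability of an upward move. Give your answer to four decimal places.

p = 0.7011

Risk-neutral probability p = (e^0.03 − 0.75)/(1.15 − 0.75) = 0.2805/0.4000 = 0.7011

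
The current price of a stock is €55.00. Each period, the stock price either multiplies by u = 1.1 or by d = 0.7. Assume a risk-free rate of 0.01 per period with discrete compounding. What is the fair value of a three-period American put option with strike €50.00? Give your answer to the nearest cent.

Risk-neutral probability p = (1 + 0.01 − 0.7)/(1.1 − 0.7) = 0.3100/0.4000 = 0.7750
Terminal stock prices: S_uuu = 73.21, S_uud = 46.59, S_udd = 29.64, S_ddd = 18.86
Terminal payoffs (K − S): max(-23.21, 0) = 0, max(3.415, 0) = 3.415, max(20.36, 0) = 20.36, max(31.14, 0) = 31.14
Node uu (S = 66.55): continuation = 1/1.01·[0.7750·0.0000 + 0.2250·3.4150] = 0.7608; exercise value = 0.0000 ≤ continuation, so V_uu = 0.7608
Node ud (S = 42.35): continuation = 1/1.01·[0.7750·3.4150 + 0.2250·20.3550] = 7.1550; exercise value = 7.6500 > continuation, so V_ud = 7.6500 (exercise)
Node dd (S = 26.95): continuation = 1/1.01·[0.7750·20.3550 + 0.2250·31.1350] = 22.5550; exercise value = 23.0500 > continuation, so V_dd = 23.0500 (exercise)
Node u (S = 60.5): continuation = 1/1.01·[0.7750·0.7608 + 0.2250·7.6500] = 2.2880; exercise value = 0.0000 ≤ continuation, so V_u = 2.2880
Node d (S = 38.5): continuation = 1/1.01·[0.7750·7.6500 + 0.2250·23.0500] = 11.0050; exercise value = 11.5000 > continuation, so V_d = 11.5000 (exercise)
Node 0 (S = 55): continuation = 1/1.01·[0.7750·2.2880 + 0.2250·11.5000] = 4.3175; exercise value = 0.0000 ≤ continuation, so V_0 = 4.3175

€4.32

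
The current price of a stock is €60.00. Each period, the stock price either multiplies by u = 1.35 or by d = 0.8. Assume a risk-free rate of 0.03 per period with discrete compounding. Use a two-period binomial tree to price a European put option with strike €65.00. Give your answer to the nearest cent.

Risk-neutral probability p = (1 + 0.03 − 0.8)/(1.35 − 0.8) = 0.2300/0.5500 = 0.4182
Terminal stock prices: S_uu = 109.4, S_ud = 64.8, S_dd = 38.4
Terminal payoffs (K − S): max(-44.35, 0) = 0, max(0.2, 0) = 0.2, max(26.6, 0) = 26.6
Node u (S = 81): V_u = 1/1.03·[0.4182·0.0000 + 0.5818·0.2000] = 0.1130
Node d (S = 48): V_d = 1/1.03·[0.4182·0.2000 + 0.5818·26.6000] = 15.1068
Node 0 (S = 60): V_0 = 1/1.03·[0.4182·0.1130 + 0.5818·15.1068] = 8.5793

€8.58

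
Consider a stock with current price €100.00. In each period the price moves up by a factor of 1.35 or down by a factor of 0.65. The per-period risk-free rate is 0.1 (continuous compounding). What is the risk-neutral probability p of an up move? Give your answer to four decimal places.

Risk-neutral probability p = (e^0.1 − 0.65)/(1.35 − 0.65) = 0.4552/0.7000 = 0.6502

p = 0.6502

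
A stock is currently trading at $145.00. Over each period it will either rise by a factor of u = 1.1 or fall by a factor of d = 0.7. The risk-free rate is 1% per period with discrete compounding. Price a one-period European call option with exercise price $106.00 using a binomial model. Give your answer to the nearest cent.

$41.05

Risk-neutral probability p = (1 + 0.01 − 0.7)/(1.1 − 0.7) = 0.3100/0.4000 = 0.7750
Terminal stock prices: S_u = 159.5, S_d = 101.5
Terminal payoffs (S − K): max(53.5, 0) = 53.5, max(-4.5, 0) = 0
Node 0 (S = 145): V_0 = 1/1.01·[0.7750·53.5000 + 0.2250·0.0000] = 41.0520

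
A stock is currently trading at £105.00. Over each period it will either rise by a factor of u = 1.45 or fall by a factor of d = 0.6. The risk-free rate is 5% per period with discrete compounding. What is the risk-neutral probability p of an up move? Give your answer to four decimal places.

p = 0.5294

Risk-neutral probability p = (1 + 0.05 − 0.6)/(1.45 − 0.6) = 0.4500/0.8500 = 0.5294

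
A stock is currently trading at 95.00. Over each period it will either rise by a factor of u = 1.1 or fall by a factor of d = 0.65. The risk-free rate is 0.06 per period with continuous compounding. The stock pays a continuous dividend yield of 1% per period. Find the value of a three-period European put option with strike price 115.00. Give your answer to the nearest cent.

10.64

Per-period risk-free factor R = e^0.06 = 1.0618; dividend-adjusted growth = e^(0.06−0.01) = 1.0513.
Risk-neutral probability p = (1.0513 − 0.65)/(1.1 − 0.65) = 0.4013/0.4500 = 0.8917
Terminal stock prices: S_uuu = 126.4, S_uud = 74.72, S_udd = 44.15, S_ddd = 26.09
Terminal payoffs (K − S): max(-11.45, 0) = 0, max(40.28, 0) = 40.28, max(70.85, 0) = 70.85, max(88.91, 0) = 88.91
Node uu (S = 115): V_uu = e^(−0.06)·[0.8917·0.0000 + 0.1083·40.2825] = 4.1080
Node ud (S = 67.93): V_ud = e^(−0.06)·[0.8917·40.2825 + 0.1083·70.8487] = 41.0538
Node dd (S = 40.14): V_dd = e^(−0.06)·[0.8917·70.8487 + 0.1083·88.9106] = 68.5648
Node u (S = 104.5): V_u = e^(−0.06)·[0.8917·4.1080 + 0.1083·41.0538] = 7.6365
Node d (S = 61.75): V_d = e^(−0.06)·[0.8917·41.0538 + 0.1083·68.5648] = 41.4686
Node 0 (S = 95): V_0 = e^(−0.06)·[0.8917·7.6365 + 0.1083·41.4686] = 10.6420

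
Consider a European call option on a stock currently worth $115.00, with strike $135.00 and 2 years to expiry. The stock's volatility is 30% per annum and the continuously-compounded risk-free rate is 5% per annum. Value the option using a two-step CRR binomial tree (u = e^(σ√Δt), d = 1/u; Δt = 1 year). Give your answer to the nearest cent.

CRR parameters: u = e^(σ√Δt) = e^(0.3·√1) = 1.3499, d = 1/u = 0.7408
Per-period rate: rΔt = 0.05·1 = 0.05, so R = e^0.05 = 1.0513
Risk-neutral probability p = (e^0.05 − 0.7408)/(1.3499 − 0.7408) = 0.3105/0.6090 = 0.5097
Terminal stock prices: S_uu = 209.5, S_ud = 115, S_dd = 63.11
Terminal payoffs (S − K): max(74.54, 0) = 74.54, max(-20, 0) = 0, max(-71.89, 0) = 0
Node u (S = 155.2): V_u = e^(−0.05)·[0.5097·74.5437 + 0.4903·0.0000] = 36.1448
Node d (S = 85.19): V_d = e^(−0.05)·[0.5097·0.0000 + 0.4903·0.0000] = 0.0000
Node 0 (S = 115): V_0 = e^(−0.05)·[0.5097·36.1448 + 0.4903·0.0000] = 17.5259

$17.53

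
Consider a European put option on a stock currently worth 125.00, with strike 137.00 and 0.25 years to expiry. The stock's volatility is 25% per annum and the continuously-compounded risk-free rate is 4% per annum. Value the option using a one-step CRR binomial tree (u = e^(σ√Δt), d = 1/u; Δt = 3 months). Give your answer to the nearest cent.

12.98

CRR parameters: u = e^(σ√Δt) = e^(0.25·√0.25) = 1.1331, d = 1/u = 0.8825
Per-period rate: rΔt = 0.04·0.25 = 0.01, so R = e^0.01 = 1.0101
Risk-neutral probability p = (e^0.01 − 0.8825)/(1.1331 − 0.8825) = 0.1276/0.2507 = 0.5089
Terminal stock prices: S_u = 141.6, S_d = 110.3
Terminal payoffs (K − S): max(-4.644, 0) = 0, max(26.69, 0) = 26.69
Node 0 (S = 125): V_0 = e^(−0.01)·[0.5089·0.0000 + 0.4911·26.6879] = 12.9764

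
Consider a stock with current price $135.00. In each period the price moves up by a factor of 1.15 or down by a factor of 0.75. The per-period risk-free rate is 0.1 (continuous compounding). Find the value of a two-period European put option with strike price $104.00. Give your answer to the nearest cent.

Risk-neutral probability p = (e^0.1 − 0.75)/(1.15 − 0.75) = 0.3552/0.4000 = 0.8879
Terminal stock prices: S_uu = 178.5, S_ud = 116.4, S_dd = 75.94
Terminal payoffs (K − S): max(-74.54, 0) = 0, max(-12.44, 0) = 0, max(28.06, 0) = 28.06
Node u (S = 155.2): V_u = e^(−0.1)·[0.8879·0.0000 + 0.1121·0.0000] = 0.0000
Node d (S = 101.2): V_d = e^(−0.1)·[0.8879·0.0000 + 0.1121·28.0625] = 2.8458
Node 0 (S = 135): V_0 = e^(−0.1)·[0.8879·0.0000 + 0.1121·2.8458] = 0.2886

$0.29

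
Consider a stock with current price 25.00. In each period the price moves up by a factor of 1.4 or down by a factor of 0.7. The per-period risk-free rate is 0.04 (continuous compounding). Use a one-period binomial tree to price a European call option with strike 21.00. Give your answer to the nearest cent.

6.55

Risk-neutral probability p = (e^0.04 − 0.7)/(1.4 − 0.7) = 0.3408/0.7000 = 0.4869
Terminal stock prices: S_u = 35, S_d = 17.5
Terminal payoffs (S − K): max(14, 0) = 14, max(-3.5, 0) = 0
Node 0 (S = 25): V_0 = e^(−0.04)·[0.4869·14.0000 + 0.5131·0.0000] = 6.5489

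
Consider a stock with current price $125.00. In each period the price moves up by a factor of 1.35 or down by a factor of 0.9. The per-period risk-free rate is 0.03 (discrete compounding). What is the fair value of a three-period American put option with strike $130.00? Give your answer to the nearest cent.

$13.70

Risk-neutral probability p = (1 + 0.03 − 0.9)/(1.35 − 0.9) = 0.1300/0.4500 = 0.2889
Terminal stock prices: S_uuu = 307.5, S_uud = 205, S_udd = 136.7, S_ddd = 91.13
Terminal payoffs (K − S): max(-177.5, 0) = 0, max(-75.03, 0) = 0, max(-6.688, 0) = 0, max(38.87, 0) = 38.87
Node uu (S = 227.8): continuation = 1/1.03·[0.2889·0.0000 + 0.7111·0.0000] = 0.0000; exercise value = 0.0000 ≤ continuation, so V_uu = 0.0000
Node ud (S = 151.9): continuation = 1/1.03·[0.2889·0.0000 + 0.7111·0.0000] = 0.0000; exercise value = 0.0000 ≤ continuation, so V_ud = 0.0000
Node dd (S = 101.2): continuation = 1/1.03·[0.2889·0.0000 + 0.7111·38.8750] = 26.8393; exercise value = 28.7500 > continuation, so V_dd = 28.7500 (exercise)
Node u (S = 168.8): continuation = 1/1.03·[0.2889·0.0000 + 0.7111·0.0000] = 0.0000; exercise value = 0.0000 ≤ continuation, so V_u = 0.0000
Node d (S = 112.5): continuation = 1/1.03·[0.2889·0.0000 + 0.7111·28.7500] = 19.8490; exercise value = 17.5000 ≤ continuation, so V_d = 19.8490
Node 0 (S = 125): continuation = 1/1.03·[0.2889·0.0000 + 0.7111·19.8490] = 13.7037; exercise value = 5.0000 ≤ continuation, so V_0 = 13.7037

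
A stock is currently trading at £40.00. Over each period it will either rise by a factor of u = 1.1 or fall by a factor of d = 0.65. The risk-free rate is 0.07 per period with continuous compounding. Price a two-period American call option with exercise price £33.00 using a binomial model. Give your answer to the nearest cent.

£11.80

Risk-neutral probability p = (e^0.07 − 0.65)/(1.1 − 0.65) = 0.4225/0.4500 = 0.9389
Terminal stock prices: S_uu = 48.4, S_ud = 28.6, S_dd = 16.9
Terminal payoffs (S − K): max(15.4, 0) = 15.4, max(-4.4, 0) = 0, max(-16.1, 0) = 0
Node u (S = 44): continuation = e^(−0.07)·[0.9389·15.4000 + 0.0611·0.0000] = 13.4816; exercise value = 11.0000 ≤ continuation, so V_u = 13.4816
Node d (S = 26): continuation = e^(−0.07)·[0.9389·0.0000 + 0.0611·0.0000] = 0.0000; exercise value = 0.0000 ≤ continuation, so V_d = 0.0000
Node 0 (S = 40): continuation = e^(−0.07)·[0.9389·13.4816 + 0.0611·0.0000] = 11.8022; exercise value = 7.0000 ≤ continuation, so V_0 = 11.8022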